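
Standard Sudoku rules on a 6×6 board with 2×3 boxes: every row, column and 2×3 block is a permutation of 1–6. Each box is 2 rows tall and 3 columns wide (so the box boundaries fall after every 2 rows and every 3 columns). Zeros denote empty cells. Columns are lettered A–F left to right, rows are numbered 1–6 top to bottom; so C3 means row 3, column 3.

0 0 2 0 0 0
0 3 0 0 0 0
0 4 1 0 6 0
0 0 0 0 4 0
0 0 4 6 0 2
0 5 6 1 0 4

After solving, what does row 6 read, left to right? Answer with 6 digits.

256134

C2 = 5 (sole candidate).
C4 = 3 (sole candidate).
B5 = 1 (sole candidate).
E6 = 3: row 6 has {1,4,5,6}; col 5 has {4,6}; box has {1,2,4,6} → only 3 remains.
B1 = 6 (sole candidate).
B4 = 2 (sole candidate).
D4 = 5 (sole candidate).
F4 = 1 (sole candidate).
A5 = 3 (sole candidate).
E5 = 5 (sole candidate).
A6 = 2: row 6 has {1,3,4,5,6}; col 1 has {3}; box has {1,3,4,5,6} → only 2 remains.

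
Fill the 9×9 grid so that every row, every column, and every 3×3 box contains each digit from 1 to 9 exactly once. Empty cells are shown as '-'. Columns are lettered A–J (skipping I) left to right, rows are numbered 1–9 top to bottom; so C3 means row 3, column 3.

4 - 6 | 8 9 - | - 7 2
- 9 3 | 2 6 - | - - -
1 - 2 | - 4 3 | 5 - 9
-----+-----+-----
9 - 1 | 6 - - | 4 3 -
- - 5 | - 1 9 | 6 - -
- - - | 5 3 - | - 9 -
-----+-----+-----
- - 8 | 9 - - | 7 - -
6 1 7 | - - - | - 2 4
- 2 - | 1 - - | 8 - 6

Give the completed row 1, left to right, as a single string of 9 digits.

456891372

B1 = 5: row 1 has {2,4,6,7,8,9}; col 2 has {1,2,9}; box has {1,2,3,4,6,9} → only 5 remains.
F1 = 1: row 1 has {2,4,5,6,7,8,9}; col 6 has {3,9}; box has {2,3,4,6,8,9} → only 1 remains.
G1 = 3: row 1 has {1,2,4,5,6,7,8,9}; col 7 has {4,5,6,7,8}; box has {2,5,7,9} → only 3 remains.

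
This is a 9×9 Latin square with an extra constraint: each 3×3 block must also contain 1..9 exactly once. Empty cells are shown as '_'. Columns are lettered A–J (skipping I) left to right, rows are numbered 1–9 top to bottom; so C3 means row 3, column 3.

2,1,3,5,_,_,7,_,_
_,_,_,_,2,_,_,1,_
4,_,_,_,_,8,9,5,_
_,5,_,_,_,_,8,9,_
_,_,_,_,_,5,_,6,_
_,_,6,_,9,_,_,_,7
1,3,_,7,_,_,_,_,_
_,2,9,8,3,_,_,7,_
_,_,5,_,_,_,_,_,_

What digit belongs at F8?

1

C3 = 7: row 3 has {4,5,8,9}; col 3 has {3,5,6,9}; box has {1,2,3,4} → only 7 remains.
A8 = 6: row 8 has {2,3,7,8,9}; col 1 has {1,2,4}; box has {1,2,3,5,9} → only 6 remains.
C2 = 8: row 2 has {1,2}; col 3 has {3,5,6,7,9}; box has {1,2,3,4,7} → only 8 remains.
B3 = 6: row 3 has {4,5,7,8,9}; col 2 has {1,2,3,5}; box has {1,2,3,4,7,8} → only 6 remains.
E3 = 1: row 3 has {4,5,6,7,8,9}; col 5 has {2,3,9}; box has {2,5,8} → only 1 remains.
C7 = 4: row 7 has {1,3,7}; col 3 has {3,5,6,7,8,9}; box has {1,2,3,5,6,9} → only 4 remains.
B2 = 9: row 2 has {1,2,8}; col 2 has {1,2,3,5,6}; box has {1,2,3,4,6,7,8} → only 9 remains.
D3 = 3: row 3 has {1,4,5,6,7,8,9}; col 4 has {5,7,8}; box has {1,2,5,8} → only 3 remains.
J3 = 2: row 3 has {1,3,4,5,6,7,8,9}; col 9 has {7}; box has {1,5,7,9} → only 2 remains.
A2 = 5: row 2 has {1,2,8,9}; col 1 has {1,2,4,6}; box has {1,2,3,4,6,7,8,9} → only 5 remains.
F1 = 9: in row 1, 9 can only go here (every other open cell in that row sees a 9).
F2 = 7: in row 2, 7 can only go here (every other open cell in that row sees a 7).
A5 = 9: in row 5, 9 can only go here (every other open cell in that row sees a 9).
G6 = 5: in row 6, 5 can only go here (every other open cell in that row sees a 5).
J7 = 9: in row 7, 9 can only go here (every other open cell in that row sees a 9).
H7 = 8: in row 7, 8 can only go here (every other open cell in that row sees an 8).
E7 = 5: in row 7, 5 can only go here (every other open cell in that row sees a 5).
H1 = 4: row 1 has {1,2,3,5,7,9}; col 8 has {1,5,6,7,8,9}; box has {1,2,5,7,9} → only 4 remains.
E1 = 6: row 1 has {1,2,3,4,5,7,9}; col 5 has {1,2,3,5,9}; box has {1,2,3,5,7,8,9} → only 6 remains.
J1 = 8: row 1 has {1,2,3,4,5,6,7,9}; col 9 has {2,7,9}; box has {1,2,4,5,7,9} → only 8 remains.
D2 = 4: row 2 has {1,2,5,7,8,9}; col 4 has {3,5,7,8}; box has {1,2,3,5,6,7,8,9} → only 4 remains.
E9 = 4: row 9 has {5}; col 5 has {1,2,3,5,6,9}; box has {3,5,7,8} → only 4 remains.
E4 = 7: row 4 has {5,8,9}; col 5 has {1,2,3,4,5,6,9}; box has {5,9} → only 7 remains.
E5 = 8: row 5 has {5,6,9}; col 5 has {1,2,3,4,5,6,7,9}; box has {5,7,9} → only 8 remains.
F8 = 1: row 8 has {2,3,6,7,8,9}; col 6 has {5,7,8,9}; box has {3,4,5,7,8} → only 1 remains.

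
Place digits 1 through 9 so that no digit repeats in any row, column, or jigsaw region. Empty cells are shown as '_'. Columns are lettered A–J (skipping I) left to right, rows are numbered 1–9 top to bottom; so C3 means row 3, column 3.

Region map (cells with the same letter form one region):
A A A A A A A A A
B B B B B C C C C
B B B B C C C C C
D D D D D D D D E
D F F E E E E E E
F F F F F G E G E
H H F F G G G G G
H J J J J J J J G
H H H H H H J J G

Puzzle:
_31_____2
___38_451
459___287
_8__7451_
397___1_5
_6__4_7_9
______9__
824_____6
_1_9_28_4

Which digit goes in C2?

6

G1 = 6 (sole candidate).
B2 = 7 (sole candidate).
J4 = 3 (sole candidate).
B7 = 4 (sole candidate).
J7 = 8 (sole candidate).
G8 = 3 (sole candidate).
F2 = 9 (hidden single in row 2).
D3 = 1 (hidden single in row 3).
A4 = 9 (hidden single in row 4).
A7 = 6 (hidden single in row 7).
A2 = 2 (sole candidate).
C2 = 6: row 2 has {1,2,3,4,5,7,8,9}; col 3 has {1,4,7,9}; region has {1,2,3,4,5,7,8,9} → only 6 remains.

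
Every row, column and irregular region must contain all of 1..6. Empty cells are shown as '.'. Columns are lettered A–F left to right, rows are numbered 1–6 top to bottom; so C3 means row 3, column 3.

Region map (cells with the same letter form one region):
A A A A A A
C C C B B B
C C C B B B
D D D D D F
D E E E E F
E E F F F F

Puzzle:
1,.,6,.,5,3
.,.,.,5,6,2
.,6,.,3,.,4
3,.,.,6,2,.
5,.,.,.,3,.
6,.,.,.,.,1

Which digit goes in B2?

A2 = 4: row 2 has {2,5,6}; col 1 has {1,3,5,6}; region has {6} → only 4 remains.
A3 = 2: row 3 has {3,4,6}; col 1 has {1,3,4,5,6}; region has {4,6} → only 2 remains.
E3 = 1: row 3 has {2,3,4,6}; col 5 has {2,3,5,6}; region has {2,3,4,5,6} → only 1 remains.
F4 = 5: row 4 has {2,3,6}; col 6 has {1,2,3,4}; region has {1} → only 5 remains.
F5 = 6: row 5 has {3,5}; col 6 has {1,2,3,4,5}; region has {1,5} → only 6 remains.
E6 = 4: row 6 has {1,6}; col 5 has {1,2,3,5,6}; region has {1,5,6} → only 4 remains.
C3 = 5: row 3 has {1,2,3,4,6}; col 3 has {6}; region has {2,4,6} → only 5 remains.
D6 = 2: row 6 has {1,4,6}; col 4 has {3,5,6}; region has {1,4,5,6} → only 2 remains.
D1 = 4: row 1 has {1,3,5,6}; col 4 has {2,3,5,6}; region has {1,3,5,6} → only 4 remains.
D5 = 1: row 5 has {3,5,6}; col 4 has {2,3,4,5,6}; region has {3,6} → only 1 remains.
B6 = 5: row 6 has {1,2,4,6}; col 2 has {6}; region has {1,3,6} → only 5 remains.
C6 = 3: row 6 has {1,2,4,5,6}; col 3 has {5,6}; region has {1,2,4,5,6} → only 3 remains.
B1 = 2: row 1 has {1,3,4,5,6}; col 2 has {5,6}; region has {1,3,4,5,6} → only 2 remains.
C2 = 1: row 2 has {2,4,5,6}; col 3 has {3,5,6}; region has {2,4,5,6} → only 1 remains.
C4 = 4: row 4 has {2,3,5,6}; col 3 has {1,3,5,6}; region has {2,3,5,6} → only 4 remains.
B5 = 4: row 5 has {1,3,5,6}; col 2 has {2,5,6}; region has {1,3,5,6} → only 4 remains.
C5 = 2: row 5 has {1,3,4,5,6}; col 3 has {1,3,4,5,6}; region has {1,3,4,5,6} → only 2 remains.
B2 = 3: row 2 has {1,2,4,5,6}; col 2 has {2,4,5,6}; region has {1,2,4,5,6} → only 3 remains.

3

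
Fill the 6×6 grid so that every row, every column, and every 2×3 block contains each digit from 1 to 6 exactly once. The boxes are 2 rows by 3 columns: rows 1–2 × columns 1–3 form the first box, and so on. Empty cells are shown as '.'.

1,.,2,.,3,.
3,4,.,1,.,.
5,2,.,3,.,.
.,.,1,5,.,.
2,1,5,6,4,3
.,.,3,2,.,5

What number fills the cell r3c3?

r1c4 = 4 (sole candidate).
r1c6 = 6 (sole candidate).
r2c3 = 6 (sole candidate).
r2c6 = 2 (sole candidate).
r3c3 = 4: row 3 has {2,3,5}; col 3 has {1,2,3,5,6}; box has {1,2,5} → only 4 remains.

4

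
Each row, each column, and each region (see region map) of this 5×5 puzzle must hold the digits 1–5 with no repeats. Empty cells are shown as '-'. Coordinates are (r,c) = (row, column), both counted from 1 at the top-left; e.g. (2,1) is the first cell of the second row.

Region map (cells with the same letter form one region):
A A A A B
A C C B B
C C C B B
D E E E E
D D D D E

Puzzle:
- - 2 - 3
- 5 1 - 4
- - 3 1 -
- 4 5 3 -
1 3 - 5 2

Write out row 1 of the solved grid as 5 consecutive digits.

51243

(1,2) = 1: row 1 has {2,3}; col 2 has {3,4,5}; region has {2} → only 1 remains.
(1,4) = 4: row 1 has {1,2,3}; col 4 has {1,3,5}; region has {1,2} → only 4 remains.
(2,1) = 3: row 2 has {1,4,5}; col 1 has {1}; region has {1,2,4} → only 3 remains.
(2,4) = 2: row 2 has {1,3,4,5}; col 4 has {1,3,4,5}; region has {1,3,4} → only 2 remains.
(3,2) = 2: row 3 has {1,3}; col 2 has {1,3,4,5}; region has {1,3,5} → only 2 remains.
(3,5) = 5: row 3 has {1,2,3}; col 5 has {2,3,4}; region has {1,2,3,4} → only 5 remains.
(4,1) = 2: row 4 has {3,4,5}; col 1 has {1,3}; region has {1,3,5} → only 2 remains.
(4,5) = 1: row 4 has {2,3,4,5}; col 5 has {2,3,4,5}; region has {2,3,4,5} → only 1 remains.
(5,3) = 4: row 5 has {1,2,3,5}; col 3 has {1,2,3,5}; region has {1,2,3,5} → only 4 remains.
(1,1) = 5: row 1 has {1,2,3,4}; col 1 has {1,2,3}; region has {1,2,3,4} → only 5 remains.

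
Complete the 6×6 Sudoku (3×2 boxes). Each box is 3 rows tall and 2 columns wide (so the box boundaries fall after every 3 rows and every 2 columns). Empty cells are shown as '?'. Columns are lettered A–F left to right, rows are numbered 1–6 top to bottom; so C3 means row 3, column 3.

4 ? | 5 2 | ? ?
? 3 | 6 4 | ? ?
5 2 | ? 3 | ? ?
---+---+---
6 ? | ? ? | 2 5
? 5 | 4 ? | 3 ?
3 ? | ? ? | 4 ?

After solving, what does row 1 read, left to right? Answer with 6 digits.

465213

A2 = 1 (sole candidate).
E2 = 5 (sole candidate).
F2 = 2 (sole candidate).
C3 = 1 (sole candidate).
E3 = 6 (sole candidate).
F3 = 4 (sole candidate).
C4 = 3 (sole candidate).
D4 = 1 (sole candidate).
A5 = 2 (sole candidate).
D5 = 6 (sole candidate).
F5 = 1 (sole candidate).
B6 = 1 (sole candidate).
C6 = 2 (sole candidate).
D6 = 5 (sole candidate).
F6 = 6 (sole candidate).
B1 = 6: row 1 has {2,4,5}; col 2 has {1,2,3,5}; box has {1,2,3,4,5} → only 6 remains.
E1 = 1: row 1 has {2,4,5,6}; col 5 has {2,3,4,5,6}; box has {2,4,5,6} → only 1 remains.
F1 = 3: row 1 has {1,2,4,5,6}; col 6 has {1,2,4,5,6}; box has {1,2,4,5,6} → only 3 remains.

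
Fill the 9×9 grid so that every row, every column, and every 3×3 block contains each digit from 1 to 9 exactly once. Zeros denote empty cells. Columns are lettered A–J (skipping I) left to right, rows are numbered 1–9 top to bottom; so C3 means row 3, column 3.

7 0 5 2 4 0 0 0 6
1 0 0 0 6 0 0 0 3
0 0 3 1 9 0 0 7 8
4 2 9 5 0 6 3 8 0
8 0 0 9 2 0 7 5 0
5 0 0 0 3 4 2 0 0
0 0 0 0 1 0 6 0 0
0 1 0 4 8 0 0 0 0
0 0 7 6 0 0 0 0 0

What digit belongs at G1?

1

F3 = 5: row 3 has {1,3,7,8,9}; col 6 has {4,6}; box has {1,2,4,6,9} → only 5 remains.
G3 = 4: row 3 has {1,3,5,7,8,9}; col 7 has {2,3,6,7}; box has {3,6,7,8} → only 4 remains.
E4 = 7: row 4 has {2,3,4,5,6,8,9}; col 5 has {1,2,3,4,6,8,9}; box has {2,3,4,5,6,9} → only 7 remains.
J4 = 1: row 4 has {2,3,4,5,6,7,8,9}; col 9 has {3,6,8}; box has {2,3,5,7,8} → only 1 remains.
F5 = 1: row 5 has {2,5,7,8,9}; col 6 has {4,5,6}; box has {2,3,4,5,6,7,9} → only 1 remains.
J5 = 4: row 5 has {1,2,5,7,8,9}; col 9 has {1,3,6,8}; box has {1,2,3,5,7,8} → only 4 remains.
D6 = 8: row 6 has {2,3,4,5}; col 4 has {1,2,4,5,6,9}; box has {1,2,3,4,5,6,7,9} → only 8 remains.
J6 = 9: row 6 has {2,3,4,5,8}; col 9 has {1,3,4,6,8}; box has {1,2,3,4,5,7,8} → only 9 remains.
E9 = 5: row 9 has {6,7}; col 5 has {1,2,3,4,6,7,8,9}; box has {1,4,6,8} → only 5 remains.
J9 = 2: row 9 has {5,6,7}; col 9 has {1,3,4,6,8,9}; box has {6} → only 2 remains.
D2 = 7: row 2 has {1,3,6}; col 4 has {1,2,4,5,6,8,9}; box has {1,2,4,5,6,9} → only 7 remains.
F2 = 8: row 2 has {1,3,6,7}; col 6 has {1,4,5,6}; box has {1,2,4,5,6,7,9} → only 8 remains.
B3 = 6: row 3 has {1,3,4,5,7,8,9}; col 2 has {1,2}; box has {1,3,5,7} → only 6 remains.
B5 = 3: row 5 has {1,2,4,5,7,8,9}; col 2 has {1,2,6}; box has {2,4,5,8,9} → only 3 remains.
C5 = 6: row 5 has {1,2,3,4,5,7,8,9}; col 3 has {3,5,7,9}; box has {2,3,4,5,8,9} → only 6 remains.
B6 = 7: row 6 has {2,3,4,5,8,9}; col 2 has {1,2,3,6}; box has {2,3,4,5,6,8,9} → only 7 remains.
C6 = 1: row 6 has {2,3,4,5,7,8,9}; col 3 has {3,5,6,7,9}; box has {2,3,4,5,6,7,8,9} → only 1 remains.
H6 = 6: row 6 has {1,2,3,4,5,7,8,9}; col 8 has {5,7,8}; box has {1,2,3,4,5,7,8,9} → only 6 remains.
D7 = 3: row 7 has {1,6}; col 4 has {1,2,4,5,6,7,8,9}; box has {1,4,5,6,8} → only 3 remains.
C8 = 2: row 8 has {1,4,8}; col 3 has {1,3,5,6,7,9}; box has {1,7} → only 2 remains.
F9 = 9: row 9 has {2,5,6,7}; col 6 has {1,4,5,6,8}; box has {1,3,4,5,6,8} → only 9 remains.
F1 = 3: row 1 has {2,4,5,6,7}; col 6 has {1,4,5,6,8,9}; box has {1,2,4,5,6,7,8,9} → only 3 remains.
C2 = 4: row 2 has {1,3,6,7,8}; col 3 has {1,2,3,5,6,7,9}; box has {1,3,5,6,7} → only 4 remains.
A3 = 2: row 3 has {1,3,4,5,6,7,8,9}; col 1 has {1,4,5,7,8}; box has {1,3,4,5,6,7} → only 2 remains.
A7 = 9: row 7 has {1,3,6}; col 1 has {1,2,4,5,7,8}; box has {1,2,7} → only 9 remains.
C7 = 8: row 7 has {1,3,6,9}; col 3 has {1,2,3,4,5,6,7,9}; box has {1,2,7,9} → only 8 remains.
H7 = 4: row 7 has {1,3,6,8,9}; col 8 has {5,6,7,8}; box has {2,6} → only 4 remains.
F8 = 7: row 8 has {1,2,4,8}; col 6 has {1,3,4,5,6,8,9}; box has {1,3,4,5,6,8,9} → only 7 remains.
J8 = 5: row 8 has {1,2,4,7,8}; col 9 has {1,2,3,4,6,8,9}; box has {2,4,6} → only 5 remains.
A9 = 3: row 9 has {2,5,6,7,9}; col 1 has {1,2,4,5,7,8,9}; box has {1,2,7,8,9} → only 3 remains.
B9 = 4: row 9 has {2,3,5,6,7,9}; col 2 has {1,2,3,6,7}; box has {1,2,3,7,8,9} → only 4 remains.
H9 = 1: row 9 has {2,3,4,5,6,7,9}; col 8 has {4,5,6,7,8}; box has {2,4,5,6} → only 1 remains.
H1 = 9: row 1 has {2,3,4,5,6,7}; col 8 has {1,4,5,6,7,8}; box has {3,4,6,7,8} → only 9 remains.
B2 = 9: row 2 has {1,3,4,6,7,8}; col 2 has {1,2,3,4,6,7}; box has {1,2,3,4,5,6,7} → only 9 remains.
G2 = 5: row 2 has {1,3,4,6,7,8,9}; col 7 has {2,3,4,6,7}; box has {3,4,6,7,8,9} → only 5 remains.
H2 = 2: row 2 has {1,3,4,5,6,7,8,9}; col 8 has {1,4,5,6,7,8,9}; box has {3,4,5,6,7,8,9} → only 2 remains.
B7 = 5: row 7 has {1,3,4,6,8,9}; col 2 has {1,2,3,4,6,7,9}; box has {1,2,3,4,7,8,9} → only 5 remains.
F7 = 2: row 7 has {1,3,4,5,6,8,9}; col 6 has {1,3,4,5,6,7,8,9}; box has {1,3,4,5,6,7,8,9} → only 2 remains.
J7 = 7: row 7 has {1,2,3,4,5,6,8,9}; col 9 has {1,2,3,4,5,6,8,9}; box has {1,2,4,5,6} → only 7 remains.
A8 = 6: row 8 has {1,2,4,5,7,8}; col 1 has {1,2,3,4,5,7,8,9}; box has {1,2,3,4,5,7,8,9} → only 6 remains.
G8 = 9: row 8 has {1,2,4,5,6,7,8}; col 7 has {2,3,4,5,6,7}; box has {1,2,4,5,6,7} → only 9 remains.
H8 = 3: row 8 has {1,2,4,5,6,7,8,9}; col 8 has {1,2,4,5,6,7,8,9}; box has {1,2,4,5,6,7,9} → only 3 remains.
G9 = 8: row 9 has {1,2,3,4,5,6,7,9}; col 7 has {2,3,4,5,6,7,9}; box has {1,2,3,4,5,6,7,9} → only 8 remains.
B1 = 8: row 1 has {2,3,4,5,6,7,9}; col 2 has {1,2,3,4,5,6,7,9}; box has {1,2,3,4,5,6,7,9} → only 8 remains.
G1 = 1: row 1 has {2,3,4,5,6,7,8,9}; col 7 has {2,3,4,5,6,7,8,9}; box has {2,3,4,5,6,7,8,9} → only 1 remains.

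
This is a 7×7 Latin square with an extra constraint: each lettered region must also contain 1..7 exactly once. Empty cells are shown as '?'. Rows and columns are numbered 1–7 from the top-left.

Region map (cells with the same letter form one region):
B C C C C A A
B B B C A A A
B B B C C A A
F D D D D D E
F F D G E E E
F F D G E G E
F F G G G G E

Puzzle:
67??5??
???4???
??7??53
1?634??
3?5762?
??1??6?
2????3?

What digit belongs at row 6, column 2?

row 2, column 1 = 5: row 2 has {4}; col 1 has {1,2,3,6}; region has {6,7} → only 5 remains.
row 3, column 1 = 4: row 3 has {3,5,7}; col 1 has {1,2,3,5,6}; region has {5,6,7} → only 4 remains.
row 4, column 2 = 2: row 4 has {1,3,4,6}; col 2 has {7}; region has {1,3,4,5,6} → only 2 remains.
row 4, column 6 = 7: row 4 has {1,2,3,4,6}; col 6 has {2,3,5,6}; region has {1,2,3,4,5,6} → only 7 remains.
row 4, column 7 = 5: row 4 has {1,2,3,4,6,7}; col 7 has {3}; region has {2,6} → only 5 remains.
row 5, column 2 = 4: row 5 has {2,3,5,6,7}; col 2 has {2,7}; region has {1,2,3} → only 4 remains.
row 5, column 7 = 1: row 5 has {2,3,4,5,6,7}; col 7 has {3,5}; region has {2,5,6} → only 1 remains.
row 6, column 1 = 7: row 6 has {1,6}; col 1 has {1,2,3,4,5,6}; region has {1,2,3,4} → only 7 remains.
row 6, column 2 = 5: row 6 has {1,6,7}; col 2 has {2,4,7}; region has {1,2,3,4,7} → only 5 remains.

5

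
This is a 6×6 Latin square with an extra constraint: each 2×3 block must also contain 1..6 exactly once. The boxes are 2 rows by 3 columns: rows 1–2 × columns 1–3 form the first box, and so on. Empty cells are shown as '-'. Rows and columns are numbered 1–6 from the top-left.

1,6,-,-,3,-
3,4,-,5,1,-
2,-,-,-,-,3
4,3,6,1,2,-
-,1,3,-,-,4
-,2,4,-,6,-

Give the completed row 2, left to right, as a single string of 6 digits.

342516

r1c6 = 2 (sole candidate).
r2c3 = 2: row 2 has {1,3,4,5}; col 3 has {3,4,6}; box has {1,3,4,6} → only 2 remains.
r2c6 = 6: row 2 has {1,2,3,4,5}; col 6 has {2,3,4}; box has {1,2,3,5} → only 6 remains.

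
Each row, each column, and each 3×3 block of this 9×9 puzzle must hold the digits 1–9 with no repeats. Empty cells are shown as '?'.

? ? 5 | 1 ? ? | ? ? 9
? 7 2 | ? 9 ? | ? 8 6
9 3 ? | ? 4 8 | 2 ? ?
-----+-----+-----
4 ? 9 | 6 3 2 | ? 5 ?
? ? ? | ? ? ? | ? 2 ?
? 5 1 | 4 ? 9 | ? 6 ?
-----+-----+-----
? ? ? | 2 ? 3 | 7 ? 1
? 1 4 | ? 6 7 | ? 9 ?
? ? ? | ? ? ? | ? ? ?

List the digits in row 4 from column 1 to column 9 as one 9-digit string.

489632157

row 1, column 6 = 6 (sole candidate).
row 2, column 1 = 1 (sole candidate).
row 2, column 6 = 5 (sole candidate).
row 3, column 3 = 6 (sole candidate).
row 3, column 4 = 7 (sole candidate).
row 3, column 8 = 1 (sole candidate).
row 3, column 9 = 5 (sole candidate).
row 4, column 2 = 8: row 4 has {2,3,4,5,6,9}; col 2 has {1,3,5,7}; box has {1,4,5,9} → only 8 remains.
row 4, column 7 = 1: row 4 has {2,3,4,5,6,8,9}; col 7 has {2,7}; box has {2,5,6} → only 1 remains.
row 4, column 9 = 7: row 4 has {1,2,3,4,5,6,8,9}; col 9 has {1,5,6,9}; box has {1,2,5,6} → only 7 remains.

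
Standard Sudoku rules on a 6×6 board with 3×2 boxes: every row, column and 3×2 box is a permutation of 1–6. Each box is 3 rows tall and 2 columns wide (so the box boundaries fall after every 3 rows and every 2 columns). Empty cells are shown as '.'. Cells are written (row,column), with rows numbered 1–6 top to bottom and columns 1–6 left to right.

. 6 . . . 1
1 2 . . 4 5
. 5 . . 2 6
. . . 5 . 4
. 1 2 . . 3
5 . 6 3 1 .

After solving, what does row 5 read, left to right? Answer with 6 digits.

612453

(1,5) = 3: row 1 has {1,6}; col 5 has {1,2,4}; box has {1,2,4,5,6} → only 3 remains.
(2,3) = 3: row 2 has {1,2,4,5}; col 3 has {2,6}; box has {} → only 3 remains.
(2,4) = 6: row 2 has {1,2,3,4,5}; col 4 has {3,5}; box has {3} → only 6 remains.
(4,2) = 3: row 4 has {4,5}; col 2 has {1,2,5,6}; box has {1,5} → only 3 remains.
(4,3) = 1: row 4 has {3,4,5}; col 3 has {2,3,6}; box has {2,3,5,6} → only 1 remains.
(4,5) = 6: row 4 has {1,3,4,5}; col 5 has {1,2,3,4}; box has {1,3,4} → only 6 remains.
(5,4) = 4: row 5 has {1,2,3}; col 4 has {3,5,6}; box has {1,2,3,5,6} → only 4 remains.
(5,5) = 5: row 5 has {1,2,3,4}; col 5 has {1,2,3,4,6}; box has {1,3,4,6} → only 5 remains.
(6,2) = 4: row 6 has {1,3,5,6}; col 2 has {1,2,3,5,6}; box has {1,3,5} → only 4 remains.
(6,6) = 2: row 6 has {1,3,4,5,6}; col 6 has {1,3,4,5,6}; box has {1,3,4,5,6} → only 2 remains.
(1,1) = 4: row 1 has {1,3,6}; col 1 has {1,5}; box has {1,2,5,6} → only 4 remains.
(1,3) = 5: row 1 has {1,3,4,6}; col 3 has {1,2,3,6}; box has {3,6} → only 5 remains.
(1,4) = 2: row 1 has {1,3,4,5,6}; col 4 has {3,4,5,6}; box has {3,5,6} → only 2 remains.
(3,1) = 3: row 3 has {2,5,6}; col 1 has {1,4,5}; box has {1,2,4,5,6} → only 3 remains.
(3,3) = 4: row 3 has {2,3,5,6}; col 3 has {1,2,3,5,6}; box has {2,3,5,6} → only 4 remains.
(3,4) = 1: row 3 has {2,3,4,5,6}; col 4 has {2,3,4,5,6}; box has {2,3,4,5,6} → only 1 remains.
(4,1) = 2: row 4 has {1,3,4,5,6}; col 1 has {1,3,4,5}; box has {1,3,4,5} → only 2 remains.
(5,1) = 6: row 5 has {1,2,3,4,5}; col 1 has {1,2,3,4,5}; box has {1,2,3,4,5} → only 6 remains.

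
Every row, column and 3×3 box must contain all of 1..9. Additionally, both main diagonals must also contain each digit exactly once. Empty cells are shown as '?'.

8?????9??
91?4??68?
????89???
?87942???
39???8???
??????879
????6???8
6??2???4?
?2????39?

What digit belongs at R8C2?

3

R7C3 = 9: in row 7, 9 can only go here (every other open cell in that row sees a 9).
R8C3 = 8: in row 8, 8 can only go here (every other open cell in that row sees an 8).
R8C5 = 9: in row 8, 9 can only go here (every other open cell in that row sees a 9).
R9C9 = 6: in row 9, 6 can only go here (every other open cell in that row sees a 6).
R9C4 = 8: in row 9, 8 can only go here (every other open cell in that row sees an 8).
R4C8 = 6: in row 4, 6 can only go here (every other open cell in that row sees a 6).
R4C9 = 3: in row 4, 3 can only go here (every other open cell in that row sees a 3).
R1C6 = 6: in column 6, 6 can only go here (every other open cell in that column sees a 6).
R3C2 = 6: in row 3, 6 can only go here (every other open cell in that row sees a 6).
R6C4 = 6: in anti-diagonal, 6 can only go here (every other open cell in that diagonal sees a 6).
R5C3 = 6: in row 5, 6 can only go here (every other open cell in that row sees a 6).
R8C2 = 3: in anti-diagonal, 3 can only go here (every other open cell in that diagonal sees a 3).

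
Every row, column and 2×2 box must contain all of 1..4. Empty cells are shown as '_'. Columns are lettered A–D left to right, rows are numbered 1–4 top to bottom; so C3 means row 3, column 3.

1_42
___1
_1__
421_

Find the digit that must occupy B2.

B1 = 3: row 1 has {1,2,4}; col 2 has {1,2}; box has {1} → only 3 remains.
A2 = 2: row 2 has {1}; col 1 has {1,4}; box has {1,3} → only 2 remains.
B2 = 4: row 2 has {1,2}; col 2 has {1,2,3}; box has {1,2,3} → only 4 remains.

4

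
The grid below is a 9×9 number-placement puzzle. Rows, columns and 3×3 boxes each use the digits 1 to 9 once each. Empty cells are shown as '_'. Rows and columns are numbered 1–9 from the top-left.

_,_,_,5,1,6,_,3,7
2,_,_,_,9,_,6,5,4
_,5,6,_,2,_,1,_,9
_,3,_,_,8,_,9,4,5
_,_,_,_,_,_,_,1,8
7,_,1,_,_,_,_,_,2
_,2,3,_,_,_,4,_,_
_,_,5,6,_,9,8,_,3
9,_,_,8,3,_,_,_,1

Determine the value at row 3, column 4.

4

row 1, column 7 = 2: row 1 has {1,3,5,6,7}; col 7 has {1,4,6,8,9}; box has {1,3,4,5,6,7,9} → only 2 remains.
row 3, column 8 = 8: row 3 has {1,2,5,6,9}; col 8 has {1,3,4,5}; box has {1,2,3,4,5,6,7,9} → only 8 remains.
row 4, column 1 = 6: row 4 has {3,4,5,8,9}; col 1 has {2,7,9}; box has {1,3,7} → only 6 remains.
row 4, column 3 = 2: row 4 has {3,4,5,6,8,9}; col 3 has {1,3,5,6}; box has {1,3,6,7} → only 2 remains.
row 6, column 7 = 3: row 6 has {1,2,7}; col 7 has {1,2,4,6,8,9}; box has {1,2,4,5,8,9} → only 3 remains.
row 6, column 8 = 6: row 6 has {1,2,3,7}; col 8 has {1,3,4,5,8}; box has {1,2,3,4,5,8,9} → only 6 remains.
row 7, column 9 = 6: row 7 has {2,3,4}; col 9 has {1,2,3,4,5,7,8,9}; box has {1,3,4,8} → only 6 remains.
row 5, column 7 = 7: row 5 has {1,8}; col 7 has {1,2,3,4,6,8,9}; box has {1,2,3,4,5,6,8,9} → only 7 remains.
row 9, column 7 = 5: row 9 has {1,3,8,9}; col 7 has {1,2,3,4,6,7,8,9}; box has {1,3,4,6,8} → only 5 remains.
row 2, column 2 = 1: in row 2, 1 can only go here (every other open cell in that row sees a 1).
row 5, column 5 = 6: in row 5, 6 can only go here (every other open cell in that row sees a 6).
row 6, column 2 = 8: in row 6, 8 can only go here (every other open cell in that row sees an 8).
row 6, column 4 = 9: in row 6, 9 can only go here (every other open cell in that row sees a 9).
row 7, column 1 = 8: in row 7, 8 can only go here (every other open cell in that row sees an 8).
row 7, column 8 = 9: in row 7, 9 can only go here (every other open cell in that row sees a 9).
row 1, column 1 = 4: row 1 has {1,2,3,5,6,7}; col 1 has {2,6,7,8,9}; box has {1,2,5,6} → only 4 remains.
row 1, column 2 = 9: row 1 has {1,2,3,4,5,6,7}; col 2 has {1,2,3,5,8}; box has {1,2,4,5,6} → only 9 remains.
row 1, column 3 = 8: row 1 has {1,2,3,4,5,6,7,9}; col 3 has {1,2,3,5,6}; box has {1,2,4,5,6,9} → only 8 remains.
row 2, column 3 = 7: row 2 has {1,2,4,5,6,9}; col 3 has {1,2,3,5,6,8}; box has {1,2,4,5,6,8,9} → only 7 remains.
row 2, column 4 = 3: row 2 has {1,2,4,5,6,7,9}; col 4 has {5,6,8,9}; box has {1,2,5,6,9} → only 3 remains.
row 2, column 6 = 8: row 2 has {1,2,3,4,5,6,7,9}; col 6 has {6,9}; box has {1,2,3,5,6,9} → only 8 remains.
row 3, column 1 = 3: row 3 has {1,2,5,6,8,9}; col 1 has {2,4,6,7,8,9}; box has {1,2,4,5,6,7,8,9} → only 3 remains.
row 5, column 1 = 5: row 5 has {1,6,7,8}; col 1 has {2,3,4,6,7,8,9}; box has {1,2,3,6,7,8} → only 5 remains.
row 5, column 2 = 4: row 5 has {1,5,6,7,8}; col 2 has {1,2,3,5,8,9}; box has {1,2,3,5,6,7,8} → only 4 remains.
row 5, column 3 = 9: row 5 has {1,4,5,6,7,8}; col 3 has {1,2,3,5,6,7,8}; box has {1,2,3,4,5,6,7,8} → only 9 remains.
row 5, column 4 = 2: row 5 has {1,4,5,6,7,8,9}; col 4 has {3,5,6,8,9}; box has {6,8,9} → only 2 remains.
row 5, column 6 = 3: row 5 has {1,2,4,5,6,7,8,9}; col 6 has {6,8,9}; box has {2,6,8,9} → only 3 remains.
row 8, column 1 = 1: row 8 has {3,5,6,8,9}; col 1 has {2,3,4,5,6,7,8,9}; box has {2,3,5,8,9} → only 1 remains.
row 8, column 2 = 7: row 8 has {1,3,5,6,8,9}; col 2 has {1,2,3,4,5,8,9}; box has {1,2,3,5,8,9} → only 7 remains.
row 8, column 5 = 4: row 8 has {1,3,5,6,7,8,9}; col 5 has {1,2,3,6,8,9}; box has {3,6,8,9} → only 4 remains.
row 8, column 8 = 2: row 8 has {1,3,4,5,6,7,8,9}; col 8 has {1,3,4,5,6,8,9}; box has {1,3,4,5,6,8,9} → only 2 remains.
row 9, column 2 = 6: row 9 has {1,3,5,8,9}; col 2 has {1,2,3,4,5,7,8,9}; box has {1,2,3,5,7,8,9} → only 6 remains.
row 9, column 3 = 4: row 9 has {1,3,5,6,8,9}; col 3 has {1,2,3,5,6,7,8,9}; box has {1,2,3,5,6,7,8,9} → only 4 remains.
row 9, column 8 = 7: row 9 has {1,3,4,5,6,8,9}; col 8 has {1,2,3,4,5,6,8,9}; box has {1,2,3,4,5,6,8,9} → only 7 remains.
row 6, column 5 = 5: row 6 has {1,2,3,6,7,8,9}; col 5 has {1,2,3,4,6,8,9}; box has {2,3,6,8,9} → only 5 remains.
row 6, column 6 = 4: row 6 has {1,2,3,5,6,7,8,9}; col 6 has {3,6,8,9}; box has {2,3,5,6,8,9} → only 4 remains.
row 7, column 5 = 7: row 7 has {2,3,4,6,8,9}; col 5 has {1,2,3,4,5,6,8,9}; box has {3,4,6,8,9} → only 7 remains.
row 9, column 6 = 2: row 9 has {1,3,4,5,6,7,8,9}; col 6 has {3,4,6,8,9}; box has {3,4,6,7,8,9} → only 2 remains.
row 3, column 6 = 7: row 3 has {1,2,3,5,6,8,9}; col 6 has {2,3,4,6,8,9}; box has {1,2,3,5,6,8,9} → only 7 remains.
row 4, column 6 = 1: row 4 has {2,3,4,5,6,8,9}; col 6 has {2,3,4,6,7,8,9}; box has {2,3,4,5,6,8,9} → only 1 remains.
row 7, column 4 = 1: row 7 has {2,3,4,6,7,8,9}; col 4 has {2,3,5,6,8,9}; box has {2,3,4,6,7,8,9} → only 1 remains.
row 7, column 6 = 5: row 7 has {1,2,3,4,6,7,8,9}; col 6 has {1,2,3,4,6,7,8,9}; box has {1,2,3,4,6,7,8,9} → only 5 remains.
row 3, column 4 = 4: row 3 has {1,2,3,5,6,7,8,9}; col 4 has {1,2,3,5,6,8,9}; box has {1,2,3,5,6,7,8,9} → only 4 remains.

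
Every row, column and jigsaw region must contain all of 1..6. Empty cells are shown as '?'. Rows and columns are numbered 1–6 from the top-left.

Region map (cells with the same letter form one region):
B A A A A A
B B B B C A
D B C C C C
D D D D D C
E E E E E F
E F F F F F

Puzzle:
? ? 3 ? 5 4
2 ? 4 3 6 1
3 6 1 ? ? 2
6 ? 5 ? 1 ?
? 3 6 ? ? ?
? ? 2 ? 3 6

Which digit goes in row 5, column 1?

4

row 1, column 1 = 1 (sole candidate).
row 1, column 2 = 2 (sole candidate).
row 1, column 4 = 6 (sole candidate).
row 2, column 2 = 5 (sole candidate).
row 3, column 5 = 4 (sole candidate).
row 4, column 2 = 4 (sole candidate).
row 4, column 4 = 2 (sole candidate).
row 4, column 6 = 3 (sole candidate).
row 5, column 5 = 2 (sole candidate).
row 5, column 6 = 5 (sole candidate).
row 6, column 2 = 1 (sole candidate).
row 6, column 4 = 4 (sole candidate).
row 3, column 4 = 5 (sole candidate).
row 5, column 1 = 4: row 5 has {2,3,5,6}; col 1 has {1,2,3,6}; region has {2,3,6} → only 4 remains.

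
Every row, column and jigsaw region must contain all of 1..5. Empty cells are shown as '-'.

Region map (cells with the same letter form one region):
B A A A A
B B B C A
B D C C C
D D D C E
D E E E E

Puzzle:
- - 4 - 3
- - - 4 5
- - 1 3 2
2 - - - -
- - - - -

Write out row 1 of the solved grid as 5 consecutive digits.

52413

r4c4 = 5: row 4 has {2}; col 4 has {3,4}; region has {1,2,3,4} → only 5 remains.
r4c3 = 3: row 4 has {2,5}; col 3 has {1,4}; region has {2} → only 3 remains.
r2c3 = 2: row 2 has {4,5}; col 3 has {1,3,4}; region has {} → only 2 remains.
r5c3 = 5: row 5 has {}; col 3 has {1,2,3,4}; region has {} → only 5 remains.
r1c1 = 5: in row 1, 5 can only go here (every other open cell in that row sees a 5).
r3c1 = 4: row 3 has {1,2,3}; col 1 has {2,5}; region has {2,5} → only 4 remains.
r3c2 = 5: row 3 has {1,2,3,4}; col 2 has {}; region has {2,3} → only 5 remains.
r5c1 = 1: row 5 has {5}; col 1 has {2,4,5}; region has {2,3,5} → only 1 remains.
r5c4 = 2: row 5 has {1,5}; col 4 has {3,4,5}; region has {5} → only 2 remains.
r5c5 = 4: row 5 has {1,2,5}; col 5 has {2,3,5}; region has {2,5} → only 4 remains.
r1c4 = 1: row 1 has {3,4,5}; col 4 has {2,3,4,5}; region has {3,4,5} → only 1 remains.
r2c1 = 3: row 2 has {2,4,5}; col 1 has {1,2,4,5}; region has {2,4,5} → only 3 remains.
r2c2 = 1: row 2 has {2,3,4,5}; col 2 has {5}; region has {2,3,4,5} → only 1 remains.
r4c2 = 4: row 4 has {2,3,5}; col 2 has {1,5}; region has {1,2,3,5} → only 4 remains.
r4c5 = 1: row 4 has {2,3,4,5}; col 5 has {2,3,4,5}; region has {2,4,5} → only 1 remains.
r5c2 = 3: row 5 has {1,2,4,5}; col 2 has {1,4,5}; region has {1,2,4,5} → only 3 remains.
r1c2 = 2: row 1 has {1,3,4,5}; col 2 has {1,3,4,5}; region has {1,3,4,5} → only 2 remains.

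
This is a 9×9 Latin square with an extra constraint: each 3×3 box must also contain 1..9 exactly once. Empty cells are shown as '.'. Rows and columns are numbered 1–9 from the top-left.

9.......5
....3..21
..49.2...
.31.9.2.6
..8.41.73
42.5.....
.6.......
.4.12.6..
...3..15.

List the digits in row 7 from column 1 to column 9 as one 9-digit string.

R1C3 = 2: in row 1, 2 can only go here (every other open cell in that row sees a 2).
R2C7 = 9: in row 2, 9 can only go here (every other open cell in that row sees a 9).
R5C7 = 5: row 5 has {1,3,4,7,8}; col 7 has {1,2,6,9}; box has {2,3,6,7} → only 5 remains.
R6C7 = 8: row 6 has {2,4,5}; col 7 has {1,2,5,6,9}; box has {2,3,5,6,7} → only 8 remains.
R6C9 = 9: row 6 has {2,4,5,8}; col 9 has {1,3,5,6}; box has {2,3,5,6,7,8} → only 9 remains.
R4C8 = 4: row 4 has {1,2,3,6,9}; col 8 has {2,5,7}; box has {2,3,5,6,7,8,9} → only 4 remains.
R5C1 = 6: row 5 has {1,3,4,5,7,8}; col 1 has {4,9}; box has {1,2,3,4,8} → only 6 remains.
R5C2 = 9: row 5 has {1,3,4,5,6,7,8}; col 2 has {2,3,4,6}; box has {1,2,3,4,6,8} → only 9 remains.
R5C4 = 2: row 5 has {1,3,4,5,6,7,8,9}; col 4 has {1,3,5,9}; box has {1,4,5,9} → only 2 remains.
R6C3 = 7: row 6 has {2,4,5,8,9}; col 3 has {1,2,4,8}; box has {1,2,3,4,6,8,9} → only 7 remains.
R6C5 = 6: row 6 has {2,4,5,7,8,9}; col 5 has {2,3,4,9}; box has {1,2,4,5,9} → only 6 remains.
R6C6 = 3: row 6 has {2,4,5,6,7,8,9}; col 6 has {1,2}; box has {1,2,4,5,6,9} → only 3 remains.
R6C8 = 1: row 6 has {2,3,4,5,6,7,8,9}; col 8 has {2,4,5,7}; box has {2,3,4,5,6,7,8,9} → only 1 remains.
R9C3 = 9: row 9 has {1,3,5}; col 3 has {1,2,4,7,8}; box has {4,6} → only 9 remains.
R4C1 = 5: row 4 has {1,2,3,4,6,9}; col 1 has {4,6,9}; box has {1,2,3,4,6,7,8,9} → only 5 remains.
R3C8 = 6: in row 3, 6 can only go here (every other open cell in that row sees a 6).
R7C1 = 1: in row 7, 1 can only go here (every other open cell in that row sees a 1).
R7C9 = 2: in row 7, 2 can only go here (every other open cell in that row sees a 2).
R9C1 = 2: in row 9, 2 can only go here (every other open cell in that row sees a 2).
R9C6 = 6: in row 9, 6 can only go here (every other open cell in that row sees a 6).
R1C4 = 6: in row 1, 6 can only go here (every other open cell in that row sees a 6).
R2C3 = 6: in row 2, 6 can only go here (every other open cell in that row sees a 6).
R9C9 = 4: in row 9, 4 can only go here (every other open cell in that row sees a 4).
R1C7 = 4: in column 7, 4 can only go here (every other open cell in that column sees a 4).
R1C8 = 3: in row 1, 3 can only go here (every other open cell in that row sees a 3).
R3C7 = 7: row 3 has {2,4,6,9}; col 7 has {1,2,4,5,6,8,9}; box has {1,2,3,4,5,6,9} → only 7 remains.
R3C9 = 8: row 3 has {2,4,6,7,9}; col 9 has {1,2,3,4,5,6,9}; box has {1,2,3,4,5,6,7,9} → only 8 remains.
R7C7 = 3: row 7 has {1,2,6}; col 7 has {1,2,4,5,6,7,8,9}; box has {1,2,4,5,6} → only 3 remains.
R8C9 = 7: row 8 has {1,2,4,6}; col 9 has {1,2,3,4,5,6,8,9}; box has {1,2,3,4,5,6} → only 7 remains.
R3C1 = 3: row 3 has {2,4,6,7,8,9}; col 1 has {1,2,4,5,6,9}; box has {2,4,6,9} → only 3 remains.
R7C3 = 5: row 7 has {1,2,3,6}; col 3 has {1,2,4,6,7,8,9}; box has {1,2,4,6,9} → only 5 remains.
R8C1 = 8: row 8 has {1,2,4,6,7}; col 1 has {1,2,3,4,5,6,9}; box has {1,2,4,5,6,9} → only 8 remains.
R8C3 = 3: row 8 has {1,2,4,6,7,8}; col 3 has {1,2,4,5,6,7,8,9}; box has {1,2,4,5,6,8,9} → only 3 remains.
R8C8 = 9: row 8 has {1,2,3,4,6,7,8}; col 8 has {1,2,3,4,5,6,7}; box has {1,2,3,4,5,6,7} → only 9 remains.
R9C2 = 7: row 9 has {1,2,3,4,5,6,9}; col 2 has {2,3,4,6,9}; box has {1,2,3,4,5,6,8,9} → only 7 remains.
R9C5 = 8: row 9 has {1,2,3,4,5,6,7,9}; col 5 has {2,3,4,6,9}; box has {1,2,3,6} → only 8 remains.
R2C1 = 7: row 2 has {1,2,3,6,9}; col 1 has {1,2,3,4,5,6,8,9}; box has {2,3,4,6,9} → only 7 remains.
R7C5 = 7: row 7 has {1,2,3,5,6}; col 5 has {2,3,4,6,8,9}; box has {1,2,3,6,8} → only 7 remains.
R7C8 = 8: row 7 has {1,2,3,5,6,7}; col 8 has {1,2,3,4,5,6,7,9}; box has {1,2,3,4,5,6,7,9} → only 8 remains.
R8C6 = 5: row 8 has {1,2,3,4,6,7,8,9}; col 6 has {1,2,3,6}; box has {1,2,3,6,7,8} → only 5 remains.
R1C5 = 1: row 1 has {2,3,4,5,6,9}; col 5 has {2,3,4,6,7,8,9}; box has {2,3,6,9} → only 1 remains.
R3C5 = 5: row 3 has {2,3,4,6,7,8,9}; col 5 has {1,2,3,4,6,7,8,9}; box has {1,2,3,6,9} → only 5 remains.
R7C4 = 4: row 7 has {1,2,3,5,6,7,8}; col 4 has {1,2,3,5,6,9}; box has {1,2,3,5,6,7,8} → only 4 remains.
R7C6 = 9: row 7 has {1,2,3,4,5,6,7,8}; col 6 has {1,2,3,5,6}; box has {1,2,3,4,5,6,7,8} → only 9 remains.

165479382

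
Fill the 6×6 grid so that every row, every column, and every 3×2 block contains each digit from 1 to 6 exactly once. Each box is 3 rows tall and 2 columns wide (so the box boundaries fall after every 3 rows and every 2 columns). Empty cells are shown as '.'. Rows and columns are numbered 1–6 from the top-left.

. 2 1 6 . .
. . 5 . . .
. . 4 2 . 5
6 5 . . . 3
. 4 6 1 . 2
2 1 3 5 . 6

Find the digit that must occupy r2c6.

1

r1c6 = 4 (sole candidate).
r2c4 = 3 (sole candidate).
r2c6 = 1: row 2 has {3,5}; col 6 has {2,3,4,5,6}; box has {4,5} → only 1 remains.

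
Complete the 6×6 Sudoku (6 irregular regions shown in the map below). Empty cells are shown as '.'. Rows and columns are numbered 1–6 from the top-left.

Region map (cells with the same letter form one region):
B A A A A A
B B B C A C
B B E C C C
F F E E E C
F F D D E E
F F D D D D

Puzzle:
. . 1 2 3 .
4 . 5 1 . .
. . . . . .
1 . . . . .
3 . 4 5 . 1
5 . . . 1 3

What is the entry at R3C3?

R1C1 = 6 (sole candidate).
R2C5 = 6 (sole candidate).
R2C6 = 2 (sole candidate).
R3C1 = 2 (sole candidate).
R5C5 = 2 (sole candidate).
R6C4 = 6 (sole candidate).
R2C2 = 3 (sole candidate).
R3C2 = 1 (sole candidate).
R5C2 = 6 (sole candidate).
R6C3 = 2 (sole candidate).
R6C2 = 4 (sole candidate).
R1C2 = 5 (sole candidate).
R1C6 = 4 (sole candidate).
R4C2 = 2 (sole candidate).
R3C4 = 3 (hidden single in region C).
R3C3 = 6: row 3 has {1,2,3}; col 3 has {1,2,4,5}; region has {1,2} → only 6 remains.

6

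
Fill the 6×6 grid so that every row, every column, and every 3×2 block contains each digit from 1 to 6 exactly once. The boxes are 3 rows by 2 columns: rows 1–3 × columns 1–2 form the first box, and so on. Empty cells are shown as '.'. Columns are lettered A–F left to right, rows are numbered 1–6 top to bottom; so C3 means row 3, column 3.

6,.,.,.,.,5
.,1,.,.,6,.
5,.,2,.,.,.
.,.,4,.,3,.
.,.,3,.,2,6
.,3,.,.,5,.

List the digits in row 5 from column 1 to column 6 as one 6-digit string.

C1 = 1: row 1 has {5,6}; col 3 has {2,3,4}; box has {2} → only 1 remains.
E1 = 4: row 1 has {1,5,6}; col 5 has {2,3,5,6}; box has {5,6} → only 4 remains.
C2 = 5: row 2 has {1,6}; col 3 has {1,2,3,4}; box has {1,2} → only 5 remains.
B3 = 4: row 3 has {2,5}; col 2 has {1,3}; box has {1,5,6} → only 4 remains.
E3 = 1: row 3 has {2,4,5}; col 5 has {2,3,4,5,6}; box has {4,5,6} → only 1 remains.
F3 = 3: row 3 has {1,2,4,5}; col 6 has {5,6}; box has {1,4,5,6} → only 3 remains.
F4 = 1: row 4 has {3,4}; col 6 has {3,5,6}; box has {2,3,5,6} → only 1 remains.
B5 = 5: row 5 has {2,3,6}; col 2 has {1,3,4}; box has {3} → only 5 remains.
D5 = 1: row 5 has {2,3,5,6}; col 4 has {}; box has {3,4} → only 1 remains.
C6 = 6: row 6 has {3,5}; col 3 has {1,2,3,4,5}; box has {1,3,4} → only 6 remains.
D6 = 2: row 6 has {3,5,6}; col 4 has {1}; box has {1,3,4,6} → only 2 remains.
F6 = 4: row 6 has {2,3,5,6}; col 6 has {1,3,5,6}; box has {1,2,3,5,6} → only 4 remains.
B1 = 2: row 1 has {1,4,5,6}; col 2 has {1,3,4,5}; box has {1,4,5,6} → only 2 remains.
D1 = 3: row 1 has {1,2,4,5,6}; col 4 has {1,2}; box has {1,2,5} → only 3 remains.
A2 = 3: row 2 has {1,5,6}; col 1 has {5,6}; box has {1,2,4,5,6} → only 3 remains.
D2 = 4: row 2 has {1,3,5,6}; col 4 has {1,2,3}; box has {1,2,3,5} → only 4 remains.
F2 = 2: row 2 has {1,3,4,5,6}; col 6 has {1,3,4,5,6}; box has {1,3,4,5,6} → only 2 remains.
D3 = 6: row 3 has {1,2,3,4,5}; col 4 has {1,2,3,4}; box has {1,2,3,4,5} → only 6 remains.
A4 = 2: row 4 has {1,3,4}; col 1 has {3,5,6}; box has {3,5} → only 2 remains.
B4 = 6: row 4 has {1,2,3,4}; col 2 has {1,2,3,4,5}; box has {2,3,5} → only 6 remains.
D4 = 5: row 4 has {1,2,3,4,6}; col 4 has {1,2,3,4,6}; box has {1,2,3,4,6} → only 5 remains.
A5 = 4: row 5 has {1,2,3,5,6}; col 1 has {2,3,5,6}; box has {2,3,5,6} → only 4 remains.

453126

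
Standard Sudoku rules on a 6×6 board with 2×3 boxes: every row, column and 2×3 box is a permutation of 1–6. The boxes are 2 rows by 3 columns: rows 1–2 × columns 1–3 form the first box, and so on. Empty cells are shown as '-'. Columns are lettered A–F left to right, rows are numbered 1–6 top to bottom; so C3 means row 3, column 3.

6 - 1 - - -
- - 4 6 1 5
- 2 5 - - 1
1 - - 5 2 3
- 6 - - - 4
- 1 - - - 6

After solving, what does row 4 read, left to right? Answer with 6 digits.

146523

F1 = 2: row 1 has {1,6}; col 6 has {1,3,4,5,6}; box has {1,5,6} → only 2 remains.
B2 = 3: row 2 has {1,4,5,6}; col 2 has {1,2,6}; box has {1,4,6} → only 3 remains.
D3 = 4: row 3 has {1,2,5}; col 4 has {5,6}; box has {1,2,3,5} → only 4 remains.
E3 = 6: row 3 has {1,2,4,5}; col 5 has {1,2}; box has {1,2,3,4,5} → only 6 remains.
B4 = 4: row 4 has {1,2,3,5}; col 2 has {1,2,3,6}; box has {1,2,5} → only 4 remains.
C4 = 6: row 4 has {1,2,3,4,5}; col 3 has {1,4,5}; box has {1,2,4,5} → only 6 remains.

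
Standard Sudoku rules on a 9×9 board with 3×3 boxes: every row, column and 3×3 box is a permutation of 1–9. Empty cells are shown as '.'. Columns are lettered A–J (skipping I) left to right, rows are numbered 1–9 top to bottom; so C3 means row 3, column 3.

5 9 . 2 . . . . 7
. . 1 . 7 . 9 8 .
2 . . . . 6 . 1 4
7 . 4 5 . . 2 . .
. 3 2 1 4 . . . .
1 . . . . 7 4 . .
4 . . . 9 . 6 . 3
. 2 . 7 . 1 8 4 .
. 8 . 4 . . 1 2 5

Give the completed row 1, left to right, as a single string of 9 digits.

G1 = 3: row 1 has {2,5,7,9}; col 7 has {1,2,4,6,8,9}; box has {1,4,7,8,9} → only 3 remains.
H1 = 6: row 1 has {2,3,5,7,9}; col 8 has {1,2,4,8}; box has {1,3,4,7,8,9} → only 6 remains.
D2 = 3: row 2 has {1,7,8,9}; col 4 has {1,2,4,5,7}; box has {2,6,7} → only 3 remains.
J2 = 2: row 2 has {1,3,7,8,9}; col 9 has {3,4,5,7}; box has {1,3,4,6,7,8,9} → only 2 remains.
B3 = 7: row 3 has {1,2,4,6}; col 2 has {2,3,8,9}; box has {1,2,5,9} → only 7 remains.
G3 = 5: row 3 has {1,2,4,6,7}; col 7 has {1,2,3,4,6,8,9}; box has {1,2,3,4,6,7,8,9} → only 5 remains.
B4 = 6: row 4 has {2,4,5,7}; col 2 has {2,3,7,8,9}; box has {1,2,3,4,7} → only 6 remains.
G5 = 7: row 5 has {1,2,3,4}; col 7 has {1,2,3,4,5,6,8,9}; box has {2,4} → only 7 remains.
B6 = 5: row 6 has {1,4,7}; col 2 has {2,3,6,7,8,9}; box has {1,2,3,4,6,7} → only 5 remains.
B7 = 1: row 7 has {3,4,6,9}; col 2 has {2,3,5,6,7,8,9}; box has {2,4,8} → only 1 remains.
D7 = 8: row 7 has {1,3,4,6,9}; col 4 has {1,2,3,4,5,7}; box has {1,4,7,9} → only 8 remains.
H7 = 7: row 7 has {1,3,4,6,8,9}; col 8 has {1,2,4,6,8}; box has {1,2,3,4,5,6,8} → only 7 remains.
J8 = 9: row 8 has {1,2,4,7,8}; col 9 has {2,3,4,5,7}; box has {1,2,3,4,5,6,7,8} → only 9 remains.
F9 = 3: row 9 has {1,2,4,5,8}; col 6 has {1,6,7}; box has {1,4,7,8,9} → only 3 remains.
C1 = 8: row 1 has {2,3,5,6,7,9}; col 3 has {1,2,4}; box has {1,2,5,7,9} → only 8 remains.
E1 = 1: row 1 has {2,3,5,6,7,8,9}; col 5 has {4,7,9}; box has {2,3,6,7} → only 1 remains.
F1 = 4: row 1 has {1,2,3,5,6,7,8,9}; col 6 has {1,3,6,7}; box has {1,2,3,6,7} → only 4 remains.

598214367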